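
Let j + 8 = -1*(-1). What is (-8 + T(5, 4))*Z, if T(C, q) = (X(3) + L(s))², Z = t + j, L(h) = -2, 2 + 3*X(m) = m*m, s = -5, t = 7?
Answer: 0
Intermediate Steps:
X(m) = -⅔ + m²/3 (X(m) = -⅔ + (m*m)/3 = -⅔ + m²/3)
j = -7 (j = -8 - 1*(-1) = -8 + 1 = -7)
Z = 0 (Z = 7 - 7 = 0)
T(C, q) = ⅑ (T(C, q) = ((-⅔ + (⅓)*3²) - 2)² = ((-⅔ + (⅓)*9) - 2)² = ((-⅔ + 3) - 2)² = (7/3 - 2)² = (⅓)² = ⅑)
(-8 + T(5, 4))*Z = (-8 + ⅑)*0 = -71/9*0 = 0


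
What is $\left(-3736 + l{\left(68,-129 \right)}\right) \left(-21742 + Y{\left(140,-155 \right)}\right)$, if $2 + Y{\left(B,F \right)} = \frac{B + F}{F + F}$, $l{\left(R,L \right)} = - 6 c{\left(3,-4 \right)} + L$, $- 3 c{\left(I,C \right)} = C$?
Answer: $\frac{5221288125}{62} \approx 8.4214 \cdot 10^{7}$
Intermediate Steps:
$c{\left(I,C \right)} = - \frac{C}{3}$
$l{\left(R,L \right)} = -8 + L$ ($l{\left(R,L \right)} = - 6 \left(\left(- \frac{1}{3}\right) \left(-4\right)\right) + L = \left(-6\right) \frac{4}{3} + L = -8 + L$)
$Y{\left(B,F \right)} = -2 + \frac{B + F}{2 F}$ ($Y{\left(B,F \right)} = -2 + \frac{B + F}{F + F} = -2 + \frac{B + F}{2 F}$)
$\left(-3736 + l{\left(68,-129 \right)}\right) \left(-21742 + Y{\left(140,-155 \right)}\right) = \left(-3736 - 137\right) \left(-21742 + \frac{140 - -465}{2 \left(-155\right)}\right) = \left(-3736 - 137\right) \left(-21742 + \frac{1}{2} \left(- \frac{1}{155}\right) \left(140 + 465\right)\right) = - 3873 \left(-21742 + \frac{1}{2} \left(- \frac{1}{155}\right) 605\right) = - 3873 \left(-21742 - \frac{121}{62}\right) = \left(-3873\right) \left(- \frac{1348125}{62}\right) = \frac{5221288125}{62}$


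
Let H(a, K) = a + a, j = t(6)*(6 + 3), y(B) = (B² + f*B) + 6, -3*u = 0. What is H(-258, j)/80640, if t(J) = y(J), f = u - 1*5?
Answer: -43/6720 ≈ -0.0063988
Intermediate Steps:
u = 0 (u = -⅓*0 = 0)
f = -5 (f = 0 - 1*5 = 0 - 5 = -5)
y(B) = 6 + B² - 5*B (y(B) = (B² - 5*B) + 6 = 6 + B² - 5*B)
t(J) = 6 + J² - 5*J
j = 108 (j = (6 + 6² - 5*6)*(6 + 3) = (6 + 36 - 30)*9 = 12*9 = 108)
H(a, K) = 2*a
H(-258, j)/80640 = (2*(-258))/80640 = -516*1/80640 = -43/6720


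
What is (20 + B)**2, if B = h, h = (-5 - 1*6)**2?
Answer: 19881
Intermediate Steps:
h = 121 (h = (-5 - 6)**2 = (-11)**2 = 121)
B = 121
(20 + B)**2 = (20 + 121)**2 = 141**2 = 19881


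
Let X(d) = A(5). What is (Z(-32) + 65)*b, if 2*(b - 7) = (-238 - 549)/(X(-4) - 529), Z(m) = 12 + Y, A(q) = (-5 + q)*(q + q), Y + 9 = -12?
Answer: 229404/529 ≈ 433.66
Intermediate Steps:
Y = -21 (Y = -9 - 12 = -21)
A(q) = 2*q*(-5 + q) (A(q) = (-5 + q)*(2*q) = 2*q*(-5 + q))
X(d) = 0 (X(d) = 2*5*(-5 + 5) = 2*5*0 = 0)
Z(m) = -9 (Z(m) = 12 - 21 = -9)
b = 8193/1058 (b = 7 + ((-238 - 549)/(0 - 529))/2 = 7 + (-787/(-529))/2 = 7 + (-787*(-1/529))/2 = 7 + (½)*(787/529) = 7 + 787/1058 = 8193/1058 ≈ 7.7439)
(Z(-32) + 65)*b = (-9 + 65)*(8193/1058) = 56*(8193/1058) = 229404/529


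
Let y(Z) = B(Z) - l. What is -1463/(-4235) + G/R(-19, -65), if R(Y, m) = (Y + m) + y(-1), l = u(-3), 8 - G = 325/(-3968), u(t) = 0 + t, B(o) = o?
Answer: 4418349/17895680 ≈ 0.24689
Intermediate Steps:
u(t) = t
G = 32069/3968 (G = 8 - 325/(-3968) = 8 - 325*(-1)/3968 = 8 - 1*(-325/3968) = 8 + 325/3968 = 32069/3968 ≈ 8.0819)
l = -3
y(Z) = 3 + Z (y(Z) = Z - 1*(-3) = Z + 3 = 3 + Z)
R(Y, m) = 2 + Y + m (R(Y, m) = (Y + m) + (3 - 1) = (Y + m) + 2 = 2 + Y + m)
-1463/(-4235) + G/R(-19, -65) = -1463/(-4235) + 32069/(3968*(2 - 19 - 65)) = -1463*(-1/4235) + (32069/3968)/(-82) = 19/55 + (32069/3968)*(-1/82) = 19/55 - 32069/325376 = 4418349/17895680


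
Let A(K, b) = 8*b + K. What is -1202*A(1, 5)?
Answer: -49282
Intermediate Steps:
A(K, b) = K + 8*b
-1202*A(1, 5) = -1202*(1 + 8*5) = -1202*(1 + 40) = -1202*41 = -49282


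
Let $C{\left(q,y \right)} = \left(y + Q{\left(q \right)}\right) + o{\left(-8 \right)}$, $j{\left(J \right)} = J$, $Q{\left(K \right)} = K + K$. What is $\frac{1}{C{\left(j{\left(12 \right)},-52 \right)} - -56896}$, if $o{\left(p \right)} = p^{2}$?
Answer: $\frac{1}{56932} \approx 1.7565 \cdot 10^{-5}$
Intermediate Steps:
$Q{\left(K \right)} = 2 K$
$C{\left(q,y \right)} = 64 + y + 2 q$ ($C{\left(q,y \right)} = \left(y + 2 q\right) + \left(-8\right)^{2} = \left(y + 2 q\right) + 64 = 64 + y + 2 q$)
$\frac{1}{C{\left(j{\left(12 \right)},-52 \right)} - -56896} = \frac{1}{\left(64 - 52 + 2 \cdot 12\right) - -56896} = \frac{1}{\left(64 - 52 + 24\right) + 56896} = \frac{1}{36 + 56896} = \frac{1}{56932}$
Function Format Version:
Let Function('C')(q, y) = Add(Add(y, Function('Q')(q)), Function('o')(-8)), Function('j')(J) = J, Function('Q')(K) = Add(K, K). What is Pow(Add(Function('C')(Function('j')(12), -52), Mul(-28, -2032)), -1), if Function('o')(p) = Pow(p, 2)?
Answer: Rational(1, 56932) ≈ 1.7565e-5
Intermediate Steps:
Function('Q')(K) = Mul(2, K)
Function('C')(q, y) = Add(64, y, Mul(2, q)) (Function('C')(q, y) = Add(Add(y, Mul(2, q)), Pow(-8, 2)) = Add(Add(y, Mul(2, q)), 64) = Add(64, y, Mul(2, q)))
Pow(Add(Function('C')(Function('j')(12), -52), Mul(-28, -2032)), -1) = Pow(Add(Add(64, -52, Mul(2, 12)), Mul(-28, -2032)), -1) = Pow(Add(Add(64, -52, 24), 56896), -1) = Pow(Add(36, 56896), -1) = Pow(56932, -1) = Rational(1, 56932)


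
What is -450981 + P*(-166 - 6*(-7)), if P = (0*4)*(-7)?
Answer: -450981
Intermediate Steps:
P = 0 (P = 0*(-7) = 0)
-450981 + P*(-166 - 6*(-7)) = -450981 + 0*(-166 - 6*(-7)) = -450981 + 0*(-166 + 42) = -450981 + 0*(-124) = -450981 + 0 = -450981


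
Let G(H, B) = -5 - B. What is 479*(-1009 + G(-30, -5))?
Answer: -483311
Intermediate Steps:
479*(-1009 + G(-30, -5)) = 479*(-1009 + (-5 - 1*(-5))) = 479*(-1009 + (-5 + 5)) = 479*(-1009 + 0) = 479*(-1009) = -483311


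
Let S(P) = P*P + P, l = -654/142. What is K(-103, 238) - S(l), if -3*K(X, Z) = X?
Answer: 268087/15123 ≈ 17.727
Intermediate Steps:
l = -327/71 (l = -654*1/142 = -327/71 ≈ -4.6056)
K(X, Z) = -X/3
S(P) = P + P² (S(P) = P² + P = P + P²)
K(-103, 238) - S(l) = -⅓*(-103) - (-327)*(1 - 327/71)/71 = 103/3 - (-327)*(-256)/(71*71) = 103/3 - 1*83712/5041 = 103/3 - 83712/5041 = 268087/15123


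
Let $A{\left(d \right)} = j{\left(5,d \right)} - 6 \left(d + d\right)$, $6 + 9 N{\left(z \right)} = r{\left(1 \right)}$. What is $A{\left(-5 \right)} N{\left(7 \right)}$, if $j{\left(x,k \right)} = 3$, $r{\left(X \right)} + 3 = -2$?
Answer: $-77$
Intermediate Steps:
$r{\left(X \right)} = -5$ ($r{\left(X \right)} = -3 - 2 = -5$)
$N{\left(z \right)} = - \frac{11}{9}$ ($N{\left(z \right)} = - \frac{2}{3} + \frac{1}{9} \left(-5\right) = - \frac{2}{3} - \frac{5}{9} = - \frac{11}{9}$)
$A{\left(d \right)} = 3 - 12 d$ ($A{\left(d \right)} = 3 - 6 \left(d + d\right) = 3 - 6 \cdot 2 d = 3 - 12 d$)
$A{\left(-5 \right)} N{\left(7 \right)} = \left(3 - -60\right) \left(- \frac{11}{9}\right) = \left(3 + 60\right) \left(- \frac{11}{9}\right) = 63 \left(- \frac{11}{9}\right) = -77$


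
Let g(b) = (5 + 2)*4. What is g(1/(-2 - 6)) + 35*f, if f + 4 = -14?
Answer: -602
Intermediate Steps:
f = -18 (f = -4 - 14 = -18)
g(b) = 28 (g(b) = 7*4 = 28)
g(1/(-2 - 6)) + 35*f = 28 + 35*(-18) = 28 - 630 = -602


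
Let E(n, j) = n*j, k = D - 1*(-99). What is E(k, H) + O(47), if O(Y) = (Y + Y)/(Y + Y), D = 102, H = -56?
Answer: -11255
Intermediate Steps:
O(Y) = 1 (O(Y) = (2*Y)/((2*Y)) = (2*Y)*(1/(2*Y)) = 1)
k = 201 (k = 102 - 1*(-99) = 102 + 99 = 201)
E(n, j) = j*n
E(k, H) + O(47) = -56*201 + 1 = -11256 + 1 = -11255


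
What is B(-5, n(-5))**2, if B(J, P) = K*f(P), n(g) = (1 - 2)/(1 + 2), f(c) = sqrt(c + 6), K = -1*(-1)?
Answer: 17/3 ≈ 5.6667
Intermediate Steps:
K = 1
f(c) = sqrt(6 + c)
n(g) = -1/3
B(J, P) = sqrt(6 + P) (B(J, P) = 1*sqrt(6 + P) = sqrt(6 + P))
B(-5, n(-5))**2 = (sqrt(6 - 1/3))**2 = (sqrt(17/3))**2 = (sqrt(51)/3)**2 = 17/3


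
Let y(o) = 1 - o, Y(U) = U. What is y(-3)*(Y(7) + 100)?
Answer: 428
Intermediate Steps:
y(-3)*(Y(7) + 100) = (1 - 1*(-3))*(7 + 100) = (1 + 3)*107 = 4*107 = 428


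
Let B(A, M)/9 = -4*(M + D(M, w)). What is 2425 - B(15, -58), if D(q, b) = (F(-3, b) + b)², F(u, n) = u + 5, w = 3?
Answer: 1237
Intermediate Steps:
F(u, n) = 5 + u
D(q, b) = (2 + b)² (D(q, b) = ((5 - 3) + b)² = (2 + b)²)
B(A, M) = -900 - 36*M (B(A, M) = 9*(-4*(M + (2 + 3)²)) = 9*(-4*(M + 5²)) = 9*(-4*(M + 25)) = 9*(-4*(25 + M)) = 9*(-100 - 4*M) = -900 - 36*M)
2425 - B(15, -58) = 2425 - (-900 - 36*(-58)) = 2425 - (-900 + 2088) = 2425 - 1*1188 = 2425 - 1188 = 1237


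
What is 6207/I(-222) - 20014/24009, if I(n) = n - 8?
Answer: -153627083/5522070 ≈ -27.821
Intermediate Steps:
I(n) = -8 + n
6207/I(-222) - 20014/24009 = 6207/(-8 - 222) - 20014/24009 = 6207/(-230) - 20014*1/24009 = 6207*(-1/230) - 20014/24009 = -6207/230 - 20014/24009 = -153627083/5522070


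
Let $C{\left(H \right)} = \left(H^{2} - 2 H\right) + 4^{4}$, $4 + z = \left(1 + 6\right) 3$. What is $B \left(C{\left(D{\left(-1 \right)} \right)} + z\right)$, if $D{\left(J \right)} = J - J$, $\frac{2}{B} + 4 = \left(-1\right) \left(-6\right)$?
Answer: $273$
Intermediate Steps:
$B = 1$ ($B = \frac{2}{-4 - -6} = \frac{2}{-4 + 6} = \frac{2}{2} = 2 \cdot \frac{1}{2} = 1$)
$D{\left(J \right)} = 0$
$z = 17$ ($z = -4 + \left(1 + 6\right) 3 = -4 + 7 \cdot 3 = -4 + 21 = 17$)
$C{\left(H \right)} = 256 + H^{2} - 2 H$ ($C{\left(H \right)} = \left(H^{2} - 2 H\right) + 256 = 256 + H^{2} - 2 H$)
$B \left(C{\left(D{\left(-1 \right)} \right)} + z\right) = 1 \left(\left(256 + 0^{2} - 0\right) + 17\right) = 1 \left(\left(256 + 0 + 0\right) + 17\right) = 1 \left(256 + 17\right) = 1 \cdot 273 = 273$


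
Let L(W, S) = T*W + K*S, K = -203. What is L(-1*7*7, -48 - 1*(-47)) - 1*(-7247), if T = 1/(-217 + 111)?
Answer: 789749/106 ≈ 7450.5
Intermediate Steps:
T = -1/106 (T = 1/(-106) = -1/106 ≈ -0.0094340)
L(W, S) = -203*S - W/106 (L(W, S) = -W/106 - 203*S = -203*S - W/106)
L(-1*7*7, -48 - 1*(-47)) - 1*(-7247) = (-203*(-48 - 1*(-47)) - (-1*7)*7/106) - 1*(-7247) = (-203*(-48 + 47) - (-7)*7/106) + 7247 = (-203*(-1) - 1/106*(-49)) + 7247 = (203 + 49/106) + 7247 = 21567/106 + 7247 = 789749/106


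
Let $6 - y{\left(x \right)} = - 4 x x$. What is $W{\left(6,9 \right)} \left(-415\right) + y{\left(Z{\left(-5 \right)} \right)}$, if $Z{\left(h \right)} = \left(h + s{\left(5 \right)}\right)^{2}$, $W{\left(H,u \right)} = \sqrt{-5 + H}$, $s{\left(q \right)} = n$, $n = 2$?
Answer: $-85$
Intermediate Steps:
$s{\left(q \right)} = 2$
$Z{\left(h \right)} = \left(2 + h\right)^{2}$ ($Z{\left(h \right)} = \left(h + 2\right)^{2} = \left(2 + h\right)^{2}$)
$y{\left(x \right)} = 6 + 4 x^{2}$ ($y{\left(x \right)} = 6 - - 4 x x = 6 - - 4 x^{2} = 6 + 4 x^{2}$)
$W{\left(6,9 \right)} \left(-415\right) + y{\left(Z{\left(-5 \right)} \right)} = \sqrt{-5 + 6} \left(-415\right) + \left(6 + 4 \left(\left(2 - 5\right)^{2}\right)^{2}\right) = \sqrt{1} \left(-415\right) + \left(6 + 4 \left(\left(-3\right)^{2}\right)^{2}\right) = 1 \left(-415\right) + \left(6 + 4 \cdot 9^{2}\right) = -415 + \left(6 + 4 \cdot 81\right) = -415 + \left(6 + 324\right) = -415 + 330 = -85$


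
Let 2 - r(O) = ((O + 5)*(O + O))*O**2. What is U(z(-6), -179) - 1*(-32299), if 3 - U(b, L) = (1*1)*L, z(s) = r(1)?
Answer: 32481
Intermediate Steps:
r(O) = 2 - 2*O**3*(5 + O) (r(O) = 2 - (O + 5)*(O + O)*O**2 = 2 - (5 + O)*(2*O)*O**2 = 2 - 2*O*(5 + O)*O**2 = 2 - 2*O**3*(5 + O))
z(s) = -10 (z(s) = 2 - 10*1**3 - 2*1**4 = 2 - 10*1 - 2*1 = 2 - 10 - 2 = -10)
U(b, L) = 3 - L (U(b, L) = 3 - 1*1*L = 3 - L)
U(z(-6), -179) - 1*(-32299) = (3 - 1*(-179)) - 1*(-32299) = (3 + 179) + 32299 = 182 + 32299 = 32481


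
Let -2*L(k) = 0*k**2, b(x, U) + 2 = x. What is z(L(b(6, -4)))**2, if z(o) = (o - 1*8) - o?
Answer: 64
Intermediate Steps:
b(x, U) = -2 + x
L(k) = 0 (L(k) = -0*k**2 = -1/2*0 = 0)
z(o) = -8 (z(o) = (o - 8) - o = (-8 + o) - o = -8)
z(L(b(6, -4)))**2 = (-8)**2 = 64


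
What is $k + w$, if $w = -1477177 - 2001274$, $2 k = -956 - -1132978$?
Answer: $-2912440$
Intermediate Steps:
$k = 566011$ ($k = \frac{-956 - -1132978}{2} = \frac{-956 + 1132978}{2} = \frac{1}{2} \cdot 1132022 = 566011$)
$w = -3478451$
$k + w = 566011 - 3478451 = -2912440$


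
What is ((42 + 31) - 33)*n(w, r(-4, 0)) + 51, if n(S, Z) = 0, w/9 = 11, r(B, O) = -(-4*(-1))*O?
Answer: 51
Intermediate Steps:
r(B, O) = -4*O
w = 99 (w = 9*11 = 99)
((42 + 31) - 33)*n(w, r(-4, 0)) + 51 = ((42 + 31) - 33)*0 + 51 = (73 - 33)*0 + 51 = 40*0 + 51 = 0 + 51 = 51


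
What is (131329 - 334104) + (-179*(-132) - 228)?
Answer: -179375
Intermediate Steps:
(131329 - 334104) + (-179*(-132) - 228) = -202775 + (23628 - 228) = -202775 + 23400 = -179375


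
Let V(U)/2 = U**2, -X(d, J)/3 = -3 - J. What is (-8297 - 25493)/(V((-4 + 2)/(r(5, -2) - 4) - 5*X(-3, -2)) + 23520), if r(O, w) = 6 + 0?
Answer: -16895/12016 ≈ -1.4060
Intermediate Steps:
r(O, w) = 6
X(d, J) = 9 + 3*J (X(d, J) = -3*(-3 - J) = 9 + 3*J)
V(U) = 2*U**2
(-8297 - 25493)/(V((-4 + 2)/(r(5, -2) - 4) - 5*X(-3, -2)) + 23520) = (-8297 - 25493)/(2*((-4 + 2)/(6 - 4) - 5*(9 + 3*(-2)))**2 + 23520) = -33790/(2*(-2/2 - 5*(9 - 6))**2 + 23520) = -33790/(2*(-2*1/2 - 5*3)**2 + 23520) = -33790/(2*(-1 - 15)**2 + 23520) = -33790/(2*(-16)**2 + 23520) = -33790/(2*256 + 23520) = -33790/(512 + 23520) = -33790/24032 = -33790*1/24032 = -16895/12016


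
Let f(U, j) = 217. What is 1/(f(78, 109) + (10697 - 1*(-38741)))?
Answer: 1/49655 ≈ 2.0139e-5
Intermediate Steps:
1/(f(78, 109) + (10697 - 1*(-38741))) = 1/(217 + (10697 - 1*(-38741))) = 1/(217 + (10697 + 38741)) = 1/(217 + 49438) = 1/49655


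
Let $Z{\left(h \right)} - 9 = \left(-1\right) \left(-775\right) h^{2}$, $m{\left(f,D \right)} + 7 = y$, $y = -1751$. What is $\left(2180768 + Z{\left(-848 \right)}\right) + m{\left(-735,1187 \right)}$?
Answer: $559484619$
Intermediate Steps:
$m{\left(f,D \right)} = -1758$ ($m{\left(f,D \right)} = -7 - 1751 = -1758$)
$Z{\left(h \right)} = 9 + 775 h^{2}$ ($Z{\left(h \right)} = 9 + \left(-1\right) \left(-775\right) h^{2} = 9 + 775 h^{2}$)
$\left(2180768 + Z{\left(-848 \right)}\right) + m{\left(-735,1187 \right)} = \left(2180768 + \left(9 + 775 \left(-848\right)^{2}\right)\right) - 1758 = \left(2180768 + \left(9 + 775 \cdot 719104\right)\right) - 1758 = \left(2180768 + \left(9 + 557305600\right)\right) - 1758 = \left(2180768 + 557305609\right) - 1758 = 559486377 - 1758 = 559484619$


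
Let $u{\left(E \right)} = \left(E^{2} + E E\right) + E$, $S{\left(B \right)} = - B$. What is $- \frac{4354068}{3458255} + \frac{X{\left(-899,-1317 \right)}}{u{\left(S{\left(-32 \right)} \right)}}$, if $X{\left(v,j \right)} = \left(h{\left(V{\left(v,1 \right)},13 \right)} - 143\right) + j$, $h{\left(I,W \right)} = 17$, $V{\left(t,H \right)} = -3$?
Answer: $- \frac{216103437}{110664160} \approx -1.9528$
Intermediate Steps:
$u{\left(E \right)} = E + 2 E^{2}$ ($u{\left(E \right)} = \left(E^{2} + E^{2}\right) + E = 2 E^{2} + E = E + 2 E^{2}$)
$X{\left(v,j \right)} = -126 + j$ ($X{\left(v,j \right)} = \left(17 - 143\right) + j = -126 + j$)
$- \frac{4354068}{3458255} + \frac{X{\left(-899,-1317 \right)}}{u{\left(S{\left(-32 \right)} \right)}} = - \frac{4354068}{3458255} + \frac{-126 - 1317}{\left(-1\right) \left(-32\right) \left(1 + 2 \left(\left(-1\right) \left(-32\right)\right)\right)} = \left(-4354068\right) \frac{1}{3458255} - \frac{1443}{32 \left(1 + 2 \cdot 32\right)} = - \frac{4354068}{3458255} - \frac{1443}{32 \left(1 + 64\right)} = - \frac{4354068}{3458255} - \frac{1443}{32 \cdot 65} = - \frac{4354068}{3458255} - \frac{1443}{2080} = - \frac{4354068}{3458255} - \frac{111}{160} = - \frac{216103437}{110664160}$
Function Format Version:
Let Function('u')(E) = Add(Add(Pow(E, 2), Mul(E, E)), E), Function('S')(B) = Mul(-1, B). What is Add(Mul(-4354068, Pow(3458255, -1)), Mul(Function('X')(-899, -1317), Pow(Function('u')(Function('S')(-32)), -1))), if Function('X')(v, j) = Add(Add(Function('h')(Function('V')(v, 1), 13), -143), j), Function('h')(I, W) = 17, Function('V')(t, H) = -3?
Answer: Rational(-216103437, 110664160) ≈ -1.9528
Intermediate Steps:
Function('u')(E) = Add(E, Mul(2, Pow(E, 2))) (Function('u')(E) = Add(Add(Pow(E, 2), Pow(E, 2)), E) = Add(Mul(2, Pow(E, 2)), E) = Add(E, Mul(2, Pow(E, 2))))
Function('X')(v, j) = Add(-126, j) (Function('X')(v, j) = Add(Add(17, -143), j) = Add(-126, j))
Add(Mul(-4354068, Pow(3458255, -1)), Mul(Function('X')(-899, -1317), Pow(Function('u')(Function('S')(-32)), -1))) = Add(Mul(-4354068, Pow(3458255, -1)), Mul(Add(-126, -1317), Pow(Mul(Mul(-1, -32), Add(1, Mul(2, Mul(-1, -32)))), -1))) = Add(Mul(-4354068, Rational(1, 3458255)), Mul(-1443, Pow(Mul(32, Add(1, Mul(2, 32))), -1))) = Add(Rational(-4354068, 3458255), Mul(-1443, Pow(Mul(32, Add(1, 64)), -1))) = Add(Rational(-4354068, 3458255), Mul(-1443, Pow(Mul(32, 65), -1))) = Add(Rational(-4354068, 3458255), Mul(-1443, Pow(2080, -1))) = Add(Rational(-4354068, 3458255), Mul(-1443, Rational(1, 2080))) = Add(Rational(-4354068, 3458255), Rational(-111, 160)) = Rational(-216103437, 110664160)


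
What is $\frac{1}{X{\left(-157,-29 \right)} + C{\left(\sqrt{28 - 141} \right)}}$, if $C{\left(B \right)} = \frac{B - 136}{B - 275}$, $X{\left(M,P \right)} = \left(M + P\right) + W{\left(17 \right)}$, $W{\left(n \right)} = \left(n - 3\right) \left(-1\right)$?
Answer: $- \frac{15110087}{3014533409} + \frac{139 i \sqrt{113}}{3014533409} \approx -0.0050124 + 4.9016 \cdot 10^{-7} i$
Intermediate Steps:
$W{\left(n \right)} = 3 - n$ ($W{\left(n \right)} = \left(-3 + n\right) \left(-1\right) = 3 - n$)
$X{\left(M,P \right)} = -14 + M + P$ ($X{\left(M,P \right)} = \left(M + P\right) + \left(3 - 17\right) = \left(M + P\right) - 14 = -14 + M + P$)
$C{\left(B \right)} = \frac{-136 + B}{-275 + B}$
$\frac{1}{X{\left(-157,-29 \right)} + C{\left(\sqrt{28 - 141} \right)}} = \frac{1}{\left(-14 - 157 - 29\right) + \frac{-136 + \sqrt{28 - 141}}{-275 + \sqrt{28 - 141}}} = \frac{1}{-200 + \frac{-136 + \sqrt{-113}}{-275 + \sqrt{-113}}} = \frac{1}{-200 + \frac{-136 + i \sqrt{113}}{-275 + i \sqrt{113}}}$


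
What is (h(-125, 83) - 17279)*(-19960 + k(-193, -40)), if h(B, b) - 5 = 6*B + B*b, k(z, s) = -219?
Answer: 573063421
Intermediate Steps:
h(B, b) = 5 + 6*B + B*b (h(B, b) = 5 + (6*B + B*b) = 5 + 6*B + B*b)
(h(-125, 83) - 17279)*(-19960 + k(-193, -40)) = ((5 + 6*(-125) - 125*83) - 17279)*(-19960 - 219) = ((5 - 750 - 10375) - 17279)*(-20179) = (-11120 - 17279)*(-20179) = -28399*(-20179) = 573063421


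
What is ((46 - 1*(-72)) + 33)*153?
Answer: 23103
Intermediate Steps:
((46 - 1*(-72)) + 33)*153 = ((46 + 72) + 33)*153 = (118 + 33)*153 = 151*153 = 23103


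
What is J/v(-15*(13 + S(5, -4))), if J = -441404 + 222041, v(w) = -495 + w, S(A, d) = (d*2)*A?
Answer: 73121/30 ≈ 2437.4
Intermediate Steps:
S(A, d) = 2*A*d (S(A, d) = (2*d)*A = 2*A*d)
J = -219363
J/v(-15*(13 + S(5, -4))) = -219363/(-495 - 15*(13 + 2*5*(-4))) = -219363/(-495 - 15*(13 - 40)) = -219363/(-495 - 15*(-27)) = -219363/(-495 + 405) = -219363/(-90) = -219363*(-1/90) = 73121/30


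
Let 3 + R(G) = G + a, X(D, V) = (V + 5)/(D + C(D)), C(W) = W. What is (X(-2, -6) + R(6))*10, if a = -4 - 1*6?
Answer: -135/2 ≈ -67.500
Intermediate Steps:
a = -10 (a = -4 - 6 = -10)
X(D, V) = (5 + V)/(2*D) (X(D, V) = (V + 5)/(D + D) = (5 + V)/((2*D)) = (5 + V)*(1/(2*D)) = (5 + V)/(2*D))
R(G) = -13 + G (R(G) = -3 + (G - 10) = -3 + (-10 + G) = -13 + G)
(X(-2, -6) + R(6))*10 = ((½)*(5 - 6)/(-2) + (-13 + 6))*10 = ((½)*(-½)*(-1) - 7)*10 = (¼ - 7)*10 = -27/4*10 = -135/2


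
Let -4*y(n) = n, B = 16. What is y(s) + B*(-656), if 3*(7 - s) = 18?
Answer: -41985/4 ≈ -10496.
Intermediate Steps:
s = 1 (s = 7 - 1/3*18 = 7 - 6 = 1)
y(n) = -n/4
y(s) + B*(-656) = -1/4*1 + 16*(-656) = -1/4 - 10496 = -41985/4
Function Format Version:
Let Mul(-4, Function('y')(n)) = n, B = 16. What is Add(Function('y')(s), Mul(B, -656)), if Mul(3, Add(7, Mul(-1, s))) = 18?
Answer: Rational(-41985, 4) ≈ -10496.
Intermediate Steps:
s = 1 (s = Add(7, Mul(Rational(-1, 3), 18)) = Add(7, -6) = 1)
Function('y')(n) = Mul(Rational(-1, 4), n)
Add(Function('y')(s), Mul(B, -656)) = Add(Mul(Rational(-1, 4), 1), Mul(16, -656)) = Add(Rational(-1, 4), -10496) = Rational(-41985, 4)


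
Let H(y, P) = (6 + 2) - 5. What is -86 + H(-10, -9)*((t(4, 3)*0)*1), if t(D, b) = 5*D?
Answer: -86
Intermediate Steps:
H(y, P) = 3 (H(y, P) = 8 - 5 = 3)
-86 + H(-10, -9)*((t(4, 3)*0)*1) = -86 + 3*(((5*4)*0)*1) = -86 + 3*((20*0)*1) = -86 + 3*(0*1) = -86 + 3*0 = -86 + 0 = -86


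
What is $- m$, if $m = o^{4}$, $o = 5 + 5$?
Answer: $-10000$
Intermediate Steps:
$o = 10$
$m = 10000$ ($m = 10^{4} = 10000$)
$- m = \left(-1\right) 10000 = -10000$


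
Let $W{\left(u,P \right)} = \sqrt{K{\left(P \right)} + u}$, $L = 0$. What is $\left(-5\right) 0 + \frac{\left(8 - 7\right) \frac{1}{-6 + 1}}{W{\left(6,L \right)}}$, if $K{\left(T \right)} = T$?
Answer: $- \frac{\sqrt{6}}{30} \approx -0.08165$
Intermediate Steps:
$W{\left(u,P \right)} = \sqrt{P + u}$
$\left(-5\right) 0 + \frac{\left(8 - 7\right) \frac{1}{-6 + 1}}{W{\left(6,L \right)}} = \left(-5\right) 0 + \frac{\left(8 - 7\right) \frac{1}{-6 + 1}}{\sqrt{0 + 6}} = 0 + \frac{1 \frac{1}{-5}}{\sqrt{6}} = 0 + 1 \left(- \frac{1}{5}\right) \frac{\sqrt{6}}{6} = 0 - \frac{\frac{1}{6} \sqrt{6}}{5} = 0 - \frac{\sqrt{6}}{30} = - \frac{\sqrt{6}}{30}$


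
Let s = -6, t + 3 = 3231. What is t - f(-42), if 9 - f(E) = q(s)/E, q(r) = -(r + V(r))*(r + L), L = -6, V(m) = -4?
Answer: 22553/7 ≈ 3221.9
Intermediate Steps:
t = 3228 (t = -3 + 3231 = 3228)
q(r) = -(-6 + r)*(-4 + r) (q(r) = -(r - 4)*(r - 6) = -(-4 + r)*(-6 + r) = -(-6 + r)*(-4 + r))
f(E) = 9 + 120/E (f(E) = 9 - (-24 - 1*(-6)² + 10*(-6))/E = 9 - (-24 - 1*36 - 60)/E = 9 - (-24 - 36 - 60)/E = 9 - (-120)/E = 9 + 120/E)
t - f(-42) = 3228 - (9 + 120/(-42)) = 3228 - (9 + 120*(-1/42)) = 3228 - (9 - 20/7) = 3228 - 1*43/7 = 3228 - 43/7 = 22553/7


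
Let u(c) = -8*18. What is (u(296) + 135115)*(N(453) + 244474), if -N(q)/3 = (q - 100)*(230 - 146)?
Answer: 20990419978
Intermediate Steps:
u(c) = -144
N(q) = 25200 - 252*q (N(q) = -3*(q - 100)*(230 - 146) = -3*(-100 + q)*84 = -3*(-8400 + 84*q) = 25200 - 252*q)
(u(296) + 135115)*(N(453) + 244474) = (-144 + 135115)*((25200 - 252*453) + 244474) = 134971*((25200 - 114156) + 244474) = 134971*(-88956 + 244474) = 134971*155518 = 20990419978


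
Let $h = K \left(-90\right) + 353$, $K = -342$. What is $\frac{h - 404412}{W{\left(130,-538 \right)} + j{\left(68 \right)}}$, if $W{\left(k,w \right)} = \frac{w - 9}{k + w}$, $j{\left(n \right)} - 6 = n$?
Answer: $- \frac{152297832}{30739} \approx -4954.5$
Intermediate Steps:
$j{\left(n \right)} = 6 + n$
$W{\left(k,w \right)} = \frac{-9 + w}{k + w}$
$h = 31133$ ($h = \left(-342\right) \left(-90\right) + 353 = 30780 + 353 = 31133$)
$\frac{h - 404412}{W{\left(130,-538 \right)} + j{\left(68 \right)}} = \frac{31133 - 404412}{\frac{-9 - 538}{130 - 538} + \left(6 + 68\right)} = - \frac{373279}{\frac{1}{-408} \left(-547\right) + 74} = - \frac{373279}{\left(- \frac{1}{408}\right) \left(-547\right) + 74} = - \frac{373279}{\frac{547}{408} + 74} = - \frac{373279}{\frac{30739}{408}} = \left(-373279\right) \frac{408}{30739} = - \frac{152297832}{30739}$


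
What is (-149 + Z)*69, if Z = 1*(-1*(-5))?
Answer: -9936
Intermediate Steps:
Z = 5 (Z = 1*5 = 5)
(-149 + Z)*69 = (-149 + 5)*69 = -144*69 = -9936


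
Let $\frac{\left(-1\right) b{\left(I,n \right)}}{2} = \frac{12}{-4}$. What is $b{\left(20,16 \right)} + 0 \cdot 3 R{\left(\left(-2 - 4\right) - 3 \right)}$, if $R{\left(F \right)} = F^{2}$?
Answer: $6$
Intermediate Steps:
$b{\left(I,n \right)} = 6$ ($b{\left(I,n \right)} = - 2 \frac{12}{-4} = - 2 \cdot 12 \left(- \frac{1}{4}\right) = \left(-2\right) \left(-3\right) = 6$)
$b{\left(20,16 \right)} + 0 \cdot 3 R{\left(\left(-2 - 4\right) - 3 \right)} = 6 + 0 \cdot 3 \left(\left(-2 - 4\right) - 3\right)^{2} = 6 + 0 \left(-6 - 3\right)^{2} = 6 + 0 \left(-9\right)^{2} = 6 + 0 \cdot 81 = 6 + 0 = 6$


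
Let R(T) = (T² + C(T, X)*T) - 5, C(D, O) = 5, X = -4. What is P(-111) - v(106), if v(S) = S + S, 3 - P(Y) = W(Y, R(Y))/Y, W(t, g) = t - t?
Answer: -209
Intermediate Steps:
R(T) = -5 + T² + 5*T (R(T) = (T² + 5*T) - 5 = -5 + T² + 5*T)
W(t, g) = 0
P(Y) = 3 (P(Y) = 3 - 0/Y = 3 - 1*0 = 3 + 0 = 3)
v(S) = 2*S
P(-111) - v(106) = 3 - 2*106 = 3 - 1*212 = 3 - 212 = -209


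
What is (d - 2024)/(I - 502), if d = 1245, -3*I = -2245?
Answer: -2337/739 ≈ -3.1624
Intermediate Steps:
I = 2245/3 (I = -⅓*(-2245) = 2245/3 ≈ 748.33)
(d - 2024)/(I - 502) = (1245 - 2024)/(2245/3 - 502) = -779/739/3 = -779*3/739 = -2337/739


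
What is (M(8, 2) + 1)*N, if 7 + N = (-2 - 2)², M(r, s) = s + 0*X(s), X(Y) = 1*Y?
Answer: 27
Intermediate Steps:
X(Y) = Y
M(r, s) = s (M(r, s) = s + 0*s = s + 0 = s)
N = 9 (N = -7 + (-2 - 2)² = -7 + (-4)² = -7 + 16 = 9)
(M(8, 2) + 1)*N = (2 + 1)*9 = 3*9 = 27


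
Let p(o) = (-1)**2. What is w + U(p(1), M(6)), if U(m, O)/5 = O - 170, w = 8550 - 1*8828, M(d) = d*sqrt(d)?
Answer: -1128 + 30*sqrt(6) ≈ -1054.5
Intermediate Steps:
M(d) = d**(3/2)
p(o) = 1
w = -278 (w = 8550 - 8828 = -278)
U(m, O) = -850 + 5*O (U(m, O) = 5*(O - 170) = 5*(-170 + O) = -850 + 5*O)
w + U(p(1), M(6)) = -278 + (-850 + 5*6**(3/2)) = -278 + (-850 + 5*(6*sqrt(6))) = -278 + (-850 + 30*sqrt(6)) = -1128 + 30*sqrt(6)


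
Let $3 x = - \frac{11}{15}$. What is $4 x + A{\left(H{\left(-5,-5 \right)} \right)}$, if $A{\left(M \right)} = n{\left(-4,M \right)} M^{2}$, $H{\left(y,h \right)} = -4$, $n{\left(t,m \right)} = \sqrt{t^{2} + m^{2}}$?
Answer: $- \frac{44}{45} + 64 \sqrt{2} \approx 89.532$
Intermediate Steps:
$n{\left(t,m \right)} = \sqrt{m^{2} + t^{2}}$
$x = - \frac{11}{45}$ ($x = \frac{\left(-11\right) \frac{1}{15}}{3} = \frac{1}{3} \left(- \frac{11}{15}\right) = - \frac{11}{45} \approx -0.24444$)
$A{\left(M \right)} = M^{2} \sqrt{16 + M^{2}}$ ($A{\left(M \right)} = \sqrt{M^{2} + \left(-4\right)^{2}} M^{2} = \sqrt{M^{2} + 16} M^{2} = \sqrt{16 + M^{2}} M^{2} = M^{2} \sqrt{16 + M^{2}}$)
$4 x + A{\left(H{\left(-5,-5 \right)} \right)} = 4 \left(- \frac{11}{45}\right) + \left(-4\right)^{2} \sqrt{16 + \left(-4\right)^{2}} = - \frac{44}{45} + 16 \sqrt{16 + 16} = - \frac{44}{45} + 16 \sqrt{32} = - \frac{44}{45} + 16 \cdot 4 \sqrt{2} = - \frac{44}{45} + 64 \sqrt{2}$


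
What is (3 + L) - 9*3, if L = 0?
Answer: -24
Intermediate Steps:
(3 + L) - 9*3 = (3 + 0) - 9*3 = 3 - 27 = -24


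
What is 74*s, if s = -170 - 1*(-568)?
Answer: 29452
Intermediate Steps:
s = 398 (s = -170 + 568 = 398)
74*s = 74*398 = 29452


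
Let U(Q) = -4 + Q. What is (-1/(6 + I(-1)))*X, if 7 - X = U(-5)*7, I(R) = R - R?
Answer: -35/3 ≈ -11.667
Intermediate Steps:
I(R) = 0
X = 70 (X = 7 - (-4 - 5)*7 = 7 - (-9)*7 = 7 - 1*(-63) = 7 + 63 = 70)
(-1/(6 + I(-1)))*X = (-1/(6 + 0))*70 = (-1/6)*70 = ((⅙)*(-1))*70 = -⅙*70 = -35/3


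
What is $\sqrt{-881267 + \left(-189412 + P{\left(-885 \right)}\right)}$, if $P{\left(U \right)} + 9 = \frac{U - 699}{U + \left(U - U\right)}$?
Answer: $\frac{28 i \sqrt{118847535}}{295} \approx 1034.7 i$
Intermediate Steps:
$P{\left(U \right)} = -9 + \frac{-699 + U}{U}$ ($P{\left(U \right)} = -9 + \frac{U - 699}{U + \left(U - U\right)} = -9 + \frac{-699 + U}{U + 0} = -9 + \frac{-699 + U}{U}$)
$\sqrt{-881267 + \left(-189412 + P{\left(-885 \right)}\right)} = \sqrt{-881267 - \left(189420 - \frac{233}{295}\right)} = \sqrt{-881267 - \frac{55878667}{295}} = \sqrt{- \frac{315852432}{295}} = \frac{28 i \sqrt{118847535}}{295}$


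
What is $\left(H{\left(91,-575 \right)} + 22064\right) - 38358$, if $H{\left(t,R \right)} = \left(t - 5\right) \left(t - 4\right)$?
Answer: $-8812$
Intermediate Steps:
$H{\left(t,R \right)} = \left(-5 + t\right) \left(-4 + t\right)$
$\left(H{\left(91,-575 \right)} + 22064\right) - 38358 = \left(\left(20 + 91^{2} - 819\right) + 22064\right) - 38358 = \left(\left(20 + 8281 - 819\right) + 22064\right) - 38358 = \left(7482 + 22064\right) - 38358 = 29546 - 38358 = -8812$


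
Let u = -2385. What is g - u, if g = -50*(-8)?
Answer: 2785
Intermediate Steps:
g = 400
g - u = 400 - 1*(-2385) = 400 + 2385 = 2785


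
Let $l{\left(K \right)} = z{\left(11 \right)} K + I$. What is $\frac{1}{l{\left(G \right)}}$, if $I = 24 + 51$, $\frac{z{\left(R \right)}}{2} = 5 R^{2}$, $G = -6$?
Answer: $- \frac{1}{7185} \approx -0.00013918$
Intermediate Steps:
$z{\left(R \right)} = 10 R^{2}$ ($z{\left(R \right)} = 2 \cdot 5 R^{2} = 10 R^{2}$)
$I = 75$
$l{\left(K \right)} = 75 + 1210 K$ ($l{\left(K \right)} = 10 \cdot 11^{2} K + 75 = 10 \cdot 121 K + 75 = 1210 K + 75 = 75 + 1210 K$)
$\frac{1}{l{\left(G \right)}} = \frac{1}{75 + 1210 \left(-6\right)} = \frac{1}{75 - 7260} = \frac{1}{-7185} = - \frac{1}{7185}$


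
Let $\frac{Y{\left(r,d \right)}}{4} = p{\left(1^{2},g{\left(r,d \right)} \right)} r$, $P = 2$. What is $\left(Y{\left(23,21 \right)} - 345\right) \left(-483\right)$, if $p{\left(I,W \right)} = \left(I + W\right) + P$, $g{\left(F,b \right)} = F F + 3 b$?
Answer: $-26272785$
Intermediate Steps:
$g{\left(F,b \right)} = F^{2} + 3 b$
$p{\left(I,W \right)} = 2 + I + W$ ($p{\left(I,W \right)} = \left(I + W\right) + 2 = 2 + I + W$)
$Y{\left(r,d \right)} = 4 r \left(3 + r^{2} + 3 d\right)$ ($Y{\left(r,d \right)} = 4 \left(2 + 1^{2} + \left(r^{2} + 3 d\right)\right) r = 4 \left(2 + 1 + \left(r^{2} + 3 d\right)\right) r = 4 \left(3 + r^{2} + 3 d\right) r = 4 r \left(3 + r^{2} + 3 d\right)$)
$\left(Y{\left(23,21 \right)} - 345\right) \left(-483\right) = \left(4 \cdot 23 \left(3 + 23^{2} + 3 \cdot 21\right) - 345\right) \left(-483\right) = \left(4 \cdot 23 \left(3 + 529 + 63\right) - 345\right) \left(-483\right) = \left(4 \cdot 23 \cdot 595 - 345\right) \left(-483\right) = \left(54740 - 345\right) \left(-483\right) = 54395 \left(-483\right) = -26272785$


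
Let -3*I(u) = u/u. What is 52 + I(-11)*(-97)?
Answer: 253/3 ≈ 84.333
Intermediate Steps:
I(u) = -⅓ (I(u) = -u/(3*u) = -⅓*1 = -⅓)
52 + I(-11)*(-97) = 52 - ⅓*(-97) = 52 + 97/3 = 253/3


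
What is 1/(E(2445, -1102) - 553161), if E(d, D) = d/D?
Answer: -1102/609585867 ≈ -1.8078e-6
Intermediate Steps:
1/(E(2445, -1102) - 553161) = 1/(2445/(-1102) - 553161) = 1/(2445*(-1/1102) - 553161) = 1/(-2445/1102 - 553161) = 1/(-609585867/1102) = -1102/609585867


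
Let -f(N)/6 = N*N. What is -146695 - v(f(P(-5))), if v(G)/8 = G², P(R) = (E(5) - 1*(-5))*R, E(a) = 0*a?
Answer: -112646695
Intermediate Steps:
E(a) = 0
P(R) = 5*R (P(R) = (0 - 1*(-5))*R = (0 + 5)*R = 5*R)
f(N) = -6*N² (f(N) = -6*N*N = -6*N²)
v(G) = 8*G²
-146695 - v(f(P(-5))) = -146695 - 8*(-6*(5*(-5))²)² = -146695 - 8*(-6*(-25)²)² = -146695 - 8*(-6*625)² = -146695 - 8*(-3750)² = -146695 - 8*14062500 = -146695 - 1*112500000 = -146695 - 112500000 = -112646695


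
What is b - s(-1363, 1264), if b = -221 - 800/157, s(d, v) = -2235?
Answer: 315398/157 ≈ 2008.9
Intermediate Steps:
b = -35497/157 (b = -221 + (1/157)*(-800) = -221 - 800/157 = -35497/157 ≈ -226.10)
b - s(-1363, 1264) = -35497/157 - 1*(-2235) = -35497/157 + 2235 = 315398/157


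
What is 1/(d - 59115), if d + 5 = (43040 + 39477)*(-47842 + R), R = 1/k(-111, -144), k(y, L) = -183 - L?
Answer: -39/153965742443 ≈ -2.5330e-10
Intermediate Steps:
R = -1/39 (R = 1/(-183 - 1*(-144)) = 1/(-183 + 144) = 1/(-39) = -1/39 ≈ -0.025641)
d = -153963436958/39 (d = -5 + (43040 + 39477)*(-47842 - 1/39) = -5 + 82517*(-1865839/39) = -5 - 153963436763/39 = -153963436958/39 ≈ -3.9478e+9)
1/(d - 59115) = 1/(-153963436958/39 - 59115) = 1/(-153965742443/39) = -39/153965742443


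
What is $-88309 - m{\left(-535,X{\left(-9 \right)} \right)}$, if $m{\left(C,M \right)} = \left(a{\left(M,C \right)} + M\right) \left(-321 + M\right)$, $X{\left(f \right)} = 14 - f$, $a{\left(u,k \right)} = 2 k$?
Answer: $-400315$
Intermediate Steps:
$m{\left(C,M \right)} = \left(-321 + M\right) \left(M + 2 C\right)$ ($m{\left(C,M \right)} = \left(2 C + M\right) \left(-321 + M\right) = \left(M + 2 C\right) \left(-321 + M\right) = \left(-321 + M\right) \left(M + 2 C\right)$)
$-88309 - m{\left(-535,X{\left(-9 \right)} \right)} = -88309 - \left(\left(14 - -9\right)^{2} - -343470 - 321 \left(14 - -9\right) + 2 \left(-535\right) \left(14 - -9\right)\right) = -88309 - \left(\left(14 + 9\right)^{2} + 343470 - 321 \left(14 + 9\right) + 2 \left(-535\right) \left(14 + 9\right)\right) = -88309 - \left(23^{2} + 343470 - 7383 + 2 \left(-535\right) 23\right) = -88309 - \left(529 + 343470 - 7383 - 24610\right) = -88309 - 312006 = -400315$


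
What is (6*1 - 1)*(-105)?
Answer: -525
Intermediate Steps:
(6*1 - 1)*(-105) = (6 - 1)*(-105) = 5*(-105) = -525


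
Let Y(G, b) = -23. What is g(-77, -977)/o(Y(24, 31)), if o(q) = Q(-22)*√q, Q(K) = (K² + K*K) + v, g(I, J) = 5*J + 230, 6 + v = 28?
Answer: 931*I*√23/4554 ≈ 0.98044*I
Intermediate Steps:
v = 22 (v = -6 + 28 = 22)
g(I, J) = 230 + 5*J
Q(K) = 22 + 2*K² (Q(K) = (K² + K*K) + 22 = (K² + K²) + 22 = 2*K² + 22 = 22 + 2*K²)
o(q) = 990*√q (o(q) = (22 + 2*(-22)²)*√q = (22 + 2*484)*√q = (22 + 968)*√q = 990*√q)
g(-77, -977)/o(Y(24, 31)) = (230 + 5*(-977))/((990*√(-23))) = (230 - 4885)/((990*(I*√23))) = -4655*(-I*√23/22770) = -(-931)*I*√23/4554 = 931*I*√23/4554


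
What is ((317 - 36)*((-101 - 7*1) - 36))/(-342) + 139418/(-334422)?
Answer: 374565857/3177009 ≈ 117.90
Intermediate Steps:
((317 - 36)*((-101 - 7*1) - 36))/(-342) + 139418/(-334422) = (281*((-101 - 7) - 36))*(-1/342) + 139418*(-1/334422) = (281*(-108 - 36))*(-1/342) - 69709/167211 = (281*(-144))*(-1/342) - 69709/167211 = -40464*(-1/342) - 69709/167211 = 2248/19 - 69709/167211 = 374565857/3177009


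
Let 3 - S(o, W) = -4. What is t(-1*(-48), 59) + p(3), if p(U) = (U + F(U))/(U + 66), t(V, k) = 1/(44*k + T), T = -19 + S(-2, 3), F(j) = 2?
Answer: 12989/178296 ≈ 0.072851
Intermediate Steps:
S(o, W) = 7 (S(o, W) = 3 - 1*(-4) = 3 + 4 = 7)
T = -12 (T = -19 + 7 = -12)
t(V, k) = 1/(-12 + 44*k) (t(V, k) = 1/(44*k - 12) = 1/(-12 + 44*k))
p(U) = (2 + U)/(66 + U) (p(U) = (U + 2)/(U + 66) = (2 + U)/(66 + U))
t(-1*(-48), 59) + p(3) = 1/(4*(-3 + 11*59)) + (2 + 3)/(66 + 3) = 1/(4*(-3 + 649)) + 5/69 = (¼)/646 + (1/69)*5 = (¼)*(1/646) + 5/69 = 1/2584 + 5/69 = 12989/178296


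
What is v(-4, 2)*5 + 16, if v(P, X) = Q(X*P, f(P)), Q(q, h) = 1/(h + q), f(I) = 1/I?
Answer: 508/33 ≈ 15.394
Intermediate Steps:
v(P, X) = 1/(1/P + P*X) (v(P, X) = 1/(1/P + X*P) = 1/(1/P + P*X))
v(-4, 2)*5 + 16 = -4/(1 + 2*(-4)²)*5 + 16 = -4/(1 + 2*16)*5 + 16 = -4/(1 + 32)*5 + 16 = -4/33*5 + 16 = -20/33 + 16 = 508/33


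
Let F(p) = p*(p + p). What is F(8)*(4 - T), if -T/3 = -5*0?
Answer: 512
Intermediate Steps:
F(p) = 2*p² (F(p) = p*(2*p) = 2*p²)
T = 0 (T = -(-15)*0 = -3*0 = 0)
F(8)*(4 - T) = (2*8²)*(4 - 1*0) = (2*64)*(4 + 0) = 128*4 = 512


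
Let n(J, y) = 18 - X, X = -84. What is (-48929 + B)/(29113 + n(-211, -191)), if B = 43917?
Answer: -5012/29215 ≈ -0.17156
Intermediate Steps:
n(J, y) = 102 (n(J, y) = 18 - 1*(-84) = 18 + 84 = 102)
(-48929 + B)/(29113 + n(-211, -191)) = (-48929 + 43917)/(29113 + 102) = -5012/29215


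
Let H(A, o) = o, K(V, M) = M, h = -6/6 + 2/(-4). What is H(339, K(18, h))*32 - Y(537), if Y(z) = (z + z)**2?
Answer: -1153524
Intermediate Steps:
h = -3/2 (h = -6*1/6 + 2*(-1/4) = -1 - 1/2 = -3/2 ≈ -1.5000)
Y(z) = 4*z**2 (Y(z) = (2*z)**2 = 4*z**2)
H(339, K(18, h))*32 - Y(537) = -3/2*32 - 4*537**2 = -48 - 4*288369 = -48 - 1*1153476 = -48 - 1153476 = -1153524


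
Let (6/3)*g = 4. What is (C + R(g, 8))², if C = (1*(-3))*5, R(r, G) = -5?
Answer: 400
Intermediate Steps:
g = 2 (g = (½)*4 = 2)
C = -15 (C = -3*5 = -15)
(C + R(g, 8))² = (-15 - 5)² = (-20)² = 400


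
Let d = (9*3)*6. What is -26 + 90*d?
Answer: 14554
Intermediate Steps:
d = 162 (d = 27*6 = 162)
-26 + 90*d = -26 + 90*162 = -26 + 14580 = 14554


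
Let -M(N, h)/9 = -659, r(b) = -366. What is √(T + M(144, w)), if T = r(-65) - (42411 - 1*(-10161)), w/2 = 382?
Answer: 3*I*√5223 ≈ 216.81*I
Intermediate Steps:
w = 764 (w = 2*382 = 764)
M(N, h) = 5931 (M(N, h) = -9*(-659) = 5931)
T = -52938 (T = -366 - (42411 - 1*(-10161)) = -366 - (42411 + 10161) = -366 - 1*52572 = -366 - 52572 = -52938)
√(T + M(144, w)) = √(-52938 + 5931) = √(-47007) = 3*I*√5223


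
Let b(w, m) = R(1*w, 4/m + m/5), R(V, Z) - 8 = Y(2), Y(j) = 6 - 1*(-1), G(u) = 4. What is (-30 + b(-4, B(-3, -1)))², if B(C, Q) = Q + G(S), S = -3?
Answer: 225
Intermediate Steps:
B(C, Q) = 4 + Q (B(C, Q) = Q + 4 = 4 + Q)
Y(j) = 7 (Y(j) = 6 + 1 = 7)
R(V, Z) = 15 (R(V, Z) = 8 + 7 = 15)
b(w, m) = 15
(-30 + b(-4, B(-3, -1)))² = (-30 + 15)² = (-15)² = 225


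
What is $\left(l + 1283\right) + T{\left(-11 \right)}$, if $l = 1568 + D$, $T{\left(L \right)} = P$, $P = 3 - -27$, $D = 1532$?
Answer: $4413$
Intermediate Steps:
$P = 30$ ($P = 3 + 27 = 30$)
$T{\left(L \right)} = 30$
$l = 3100$ ($l = 1568 + 1532 = 3100$)
$\left(l + 1283\right) + T{\left(-11 \right)} = \left(3100 + 1283\right) + 30 = 4383 + 30 = 4413$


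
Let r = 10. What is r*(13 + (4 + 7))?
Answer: 240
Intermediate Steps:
r*(13 + (4 + 7)) = 10*(13 + (4 + 7)) = 10*(13 + 11) = 10*24 = 240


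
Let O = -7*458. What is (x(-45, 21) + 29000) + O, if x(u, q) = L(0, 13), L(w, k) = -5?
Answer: 25789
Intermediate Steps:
O = -3206
x(u, q) = -5
(x(-45, 21) + 29000) + O = (-5 + 29000) - 3206 = 28995 - 3206 = 25789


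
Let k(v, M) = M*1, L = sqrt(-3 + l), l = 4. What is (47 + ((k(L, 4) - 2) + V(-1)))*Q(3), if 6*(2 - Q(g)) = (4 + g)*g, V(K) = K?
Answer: -72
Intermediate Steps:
L = 1 (L = sqrt(-3 + 4) = sqrt(1) = 1)
k(v, M) = M
Q(g) = 2 - g*(4 + g)/6 (Q(g) = 2 - (4 + g)*g/6 = 2 - g*(4 + g)/6)
(47 + ((k(L, 4) - 2) + V(-1)))*Q(3) = (47 + ((4 - 2) - 1))*(2 - 2/3*3 - 1/6*3**2) = (47 + (2 - 1))*(2 - 2 - 1/6*9) = (47 + 1)*(2 - 2 - 3/2) = 48*(-3/2) = -72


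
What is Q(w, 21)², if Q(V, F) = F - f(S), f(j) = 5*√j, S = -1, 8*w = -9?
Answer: 416 - 210*I ≈ 416.0 - 210.0*I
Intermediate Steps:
w = -9/8 (w = (⅛)*(-9) = -9/8 ≈ -1.1250)
Q(V, F) = F - 5*I (Q(V, F) = F - 5*√(-1) = F - 5*I)
Q(w, 21)² = (21 - 5*I)²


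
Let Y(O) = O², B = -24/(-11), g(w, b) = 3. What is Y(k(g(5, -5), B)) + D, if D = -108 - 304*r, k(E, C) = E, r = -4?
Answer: 1117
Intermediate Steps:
B = 24/11 (B = -24*(-1/11) = 24/11 ≈ 2.1818)
D = 1108 (D = -108 - 304*(-4) = -108 + 1216 = 1108)
Y(k(g(5, -5), B)) + D = 3² + 1108 = 9 + 1108 = 1117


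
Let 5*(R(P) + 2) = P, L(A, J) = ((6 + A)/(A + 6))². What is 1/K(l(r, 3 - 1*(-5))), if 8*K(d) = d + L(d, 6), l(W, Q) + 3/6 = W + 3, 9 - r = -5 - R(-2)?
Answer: 80/151 ≈ 0.52980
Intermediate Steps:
L(A, J) = 1 (L(A, J) = ((6 + A)/(6 + A))² = 1² = 1)
R(P) = -2 + P/5
r = 58/5 (r = 9 - (-5 - (-2 + (⅕)*(-2))) = 9 - (-5 - (-2 - ⅖)) = 9 - (-5 - 1*(-12/5)) = 9 - (-5 + 12/5) = 9 - 1*(-13/5) = 9 + 13/5 = 58/5 ≈ 11.600)
l(W, Q) = 5/2 + W (l(W, Q) = -½ + (W + 3) = -½ + (3 + W) = 5/2 + W)
K(d) = ⅛ + d/8 (K(d) = (d + 1)/8 = (1 + d)/8 = ⅛ + d/8)
1/K(l(r, 3 - 1*(-5))) = 1/(⅛ + (5/2 + 58/5)/8) = 1/(⅛ + (⅛)*(141/10)) = 1/(⅛ + 141/80) = 1/(151/80) = 80/151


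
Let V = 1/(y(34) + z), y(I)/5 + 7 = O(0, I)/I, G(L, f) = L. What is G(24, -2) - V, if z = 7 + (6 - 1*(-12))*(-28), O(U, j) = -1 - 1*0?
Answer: 434266/18093 ≈ 24.002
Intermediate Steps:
O(U, j) = -1 (O(U, j) = -1 + 0 = -1)
y(I) = -35 - 5/I (y(I) = -35 + 5*(-1/I) = -35 - 5/I)
z = -497 (z = 7 + (6 + 12)*(-28) = 7 + 18*(-28) = 7 - 504 = -497)
V = -34/18093 (V = 1/((-35 - 5/34) - 497) = 1/(-1195/34 - 497) = 1/(-18093/34) = -34/18093 ≈ -0.0018792)
G(24, -2) - V = 24 - 1*(-34/18093) = 24 + 34/18093 = 434266/18093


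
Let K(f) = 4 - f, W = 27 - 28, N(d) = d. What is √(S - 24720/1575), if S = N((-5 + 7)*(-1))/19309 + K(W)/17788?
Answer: I*√5103350653719921196965/18032095830 ≈ 3.9617*I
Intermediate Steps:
W = -1
S = 60969/343468492 (S = ((-5 + 7)*(-1))/19309 + (4 - 1*(-1))/17788 = (2*(-1))*(1/19309) + (4 + 1)*(1/17788) = -2*1/19309 + 5*(1/17788) = -2/19309 + 5/17788 = 60969/343468492 ≈ 0.00017751)
√(S - 24720/1575) = √(60969/343468492 - 24720/1575) = √(60969/343468492 - 24720*1/1575) = √(60969/343468492 - 1648/105) = √(-566029673071/36064191660) = I*√5103350653719921196965/18032095830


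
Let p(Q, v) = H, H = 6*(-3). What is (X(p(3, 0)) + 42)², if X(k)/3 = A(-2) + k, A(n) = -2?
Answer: 324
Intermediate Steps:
H = -18
p(Q, v) = -18
X(k) = -6 + 3*k (X(k) = 3*(-2 + k) = -6 + 3*k)
(X(p(3, 0)) + 42)² = ((-6 + 3*(-18)) + 42)² = ((-6 - 54) + 42)² = (-60 + 42)² = (-18)² = 324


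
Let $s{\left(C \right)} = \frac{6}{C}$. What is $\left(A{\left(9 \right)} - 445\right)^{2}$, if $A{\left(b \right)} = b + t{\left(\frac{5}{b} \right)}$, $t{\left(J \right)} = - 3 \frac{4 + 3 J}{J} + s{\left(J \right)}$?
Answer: $\frac{5193841}{25} \approx 2.0775 \cdot 10^{5}$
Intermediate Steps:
$t{\left(J \right)} = \frac{6}{J} - \frac{3 \left(4 + 3 J\right)}{J}$ ($t{\left(J \right)} = - 3 \frac{4 + 3 J}{J} + \frac{6}{J} = - \frac{3 \left(4 + 3 J\right)}{J} + \frac{6}{J} = \frac{6}{J} - \frac{3 \left(4 + 3 J\right)}{J}$)
$A{\left(b \right)} = -9 - \frac{b}{5}$ ($A{\left(b \right)} = b - \left(9 + \frac{6}{5 \frac{1}{b}}\right) = b - \left(9 + 6 \frac{b}{5}\right) = b - \left(9 + \frac{6 b}{5}\right) = -9 - \frac{b}{5}$)
$\left(A{\left(9 \right)} - 445\right)^{2} = \left(\left(-9 - \frac{9}{5}\right) - 445\right)^{2} = \left(- \frac{54}{5} - 445\right)^{2} = \left(- \frac{2279}{5}\right)^{2} = \frac{5193841}{25}$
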